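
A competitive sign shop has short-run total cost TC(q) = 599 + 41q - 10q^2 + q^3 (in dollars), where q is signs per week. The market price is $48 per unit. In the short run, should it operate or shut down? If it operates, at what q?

Strip out fixed cost: VC = 41q - 10q^2 + q^3. Then AVC = 41 - 10q + q^2 and MC = 41 - 20q + 3q^2.
AVC is minimized where dAVC/dq = -10 + 2q = 0, at q = 5; min AVC = 41 - 10·5 + 5^2 = $16.
Since P = $48 ≥ min AVC = $16, price covers variable cost and the firm should produce.
Set P = MC: 48 = 41 - 20q + 3q^2 → -7 - 20q + 3q^2 = 0. The roots are q = -1/3 and q = 7; the profit-maximizing output is on the rising part of MC, so q* = 7.
Check: AVC at q = 7 is $20 ≤ P, so revenue covers variable cost.
Profit = P·q − TC = 48·7 − 739 = -$403, a loss, but smaller than the $599 fixed cost the firm would lose by shutting down.

Produce at q = 7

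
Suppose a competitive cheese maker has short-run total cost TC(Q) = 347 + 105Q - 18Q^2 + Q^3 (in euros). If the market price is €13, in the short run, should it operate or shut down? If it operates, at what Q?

Shut down

Strip out fixed cost: VC = 105Q - 18Q^2 + Q^3. Then AVC = 105 - 18Q + Q^2 and MC = 105 - 36Q + 3Q^2.
The AVC parabola has its vertex at Q = 18/2 = 9, where AVC = 105 - 18·9 + 9^2 = €24.
P = €13 lies below min AVC = €24; no output level covers variable cost.
The firm minimizes its loss by shutting down and losing only its fixed cost of €347.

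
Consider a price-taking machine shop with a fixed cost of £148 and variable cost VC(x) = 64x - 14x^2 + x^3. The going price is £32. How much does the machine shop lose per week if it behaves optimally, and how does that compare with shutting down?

AVC = 64 - 14x + x^2; min AVC = £15 at x = 7. Since P = £32 ≥ min AVC, the firm produces.
With MC = 64 - 28x + 3x^2, P = MC on the upward-sloping part at x* = 8.
TR = 32·8 = 256. TC = 148 + 128 = 276. Profit = 256 − 276 = -£20.
That loss of £20 beats the £148 the firm would lose by shutting down; producing recovers £128 of fixed cost.

Profit = -£20 at x = 8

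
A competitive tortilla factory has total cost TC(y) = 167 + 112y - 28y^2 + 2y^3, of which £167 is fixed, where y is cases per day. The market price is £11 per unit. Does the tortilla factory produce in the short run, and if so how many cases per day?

From TC, MC = TC'(y) = 112 - 56y + 6y^2 and AVC = VC/y = 112 - 28y + 2y^2.
AVC hits its minimum where MC = AVC, at y = 7, giving min AVC = 112 - 28·7 + 2·7^2 = £14.
P = £11 lies below min AVC = £14; no output level covers variable cost.
The firm minimizes its loss by shutting down and losing only its fixed cost of £167.

Shut down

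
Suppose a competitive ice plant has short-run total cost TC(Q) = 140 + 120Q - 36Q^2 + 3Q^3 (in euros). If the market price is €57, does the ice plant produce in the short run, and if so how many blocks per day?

Produce at Q = 7

Strip out fixed cost: VC = 120Q - 36Q^2 + 3Q^3. Then AVC = 120 - 36Q + 3Q^2 and MC = 120 - 72Q + 9Q^2.
AVC is minimized where dAVC/dQ = -36 + 6Q = 0, at Q = 6; min AVC = 120 - 36·6 + 3·6^2 = €12.
P = €57 exceeds min AVC = €12, so the firm stays open.
Solving P = MC: 63 - 72Q + 9Q^2 = 0 ⇒ Q = 1 or 7. On the upward-sloping branch, Q* = 7.
Check: AVC at Q = 7 is €15 ≤ P, so revenue covers variable cost.
Profit = P·Q − TC = 57·7 − 245 = €154.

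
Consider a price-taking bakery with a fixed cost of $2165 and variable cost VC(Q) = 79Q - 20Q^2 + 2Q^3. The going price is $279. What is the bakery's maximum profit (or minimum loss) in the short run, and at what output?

AVC = 79 - 20Q + 2Q^2; min AVC = $29 at Q = 5. Since P = $279 ≥ min AVC, the firm produces.
With MC = 79 - 40Q + 6Q^2, P = MC on the upward-sloping part at Q* = 10.
TR = 279·10 = 2790. TC = 2165 + 790 = 2955. Profit = 2790 − 2955 = -$165.
That loss of $165 beats the $2165 the firm would lose by shutting down; producing recovers $2000 of fixed cost.

Profit = -$165 at Q = 10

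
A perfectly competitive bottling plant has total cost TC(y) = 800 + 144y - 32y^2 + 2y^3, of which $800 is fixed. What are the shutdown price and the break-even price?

Shutdown price = $16; break-even price = $104

AVC = 144 - 32y + 2y^2; minimized at y = 8, giving min AVC = $16. That is the shutdown price.
ATC = 800/y + 144 - 32y + 2y^2. Setting dATC/dy = −800/y^2 − 32 + 4y = 0 gives y = 10 (since 4·10^3 − 32·10^2 = 800).
min ATC = 800/10 + 144 − 32·10 + 2·10^2 = $104. That is the break-even price.
Between these two prices the firm operates at a loss; above $104 it earns a profit.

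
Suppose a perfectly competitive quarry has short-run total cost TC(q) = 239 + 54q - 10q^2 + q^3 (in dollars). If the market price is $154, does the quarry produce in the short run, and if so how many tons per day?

Produce at q = 10

Strip out fixed cost: VC = 54q - 10q^2 + q^3. Then AVC = 54 - 10q + q^2 and MC = 54 - 20q + 3q^2.
The AVC parabola has its vertex at q = 10/2 = 5, where AVC = 54 - 10·5 + 5^2 = $29.
P = $154 exceeds min AVC = $29, so the firm stays open.
Set P = MC: 154 = 54 - 20q + 3q^2 → -100 - 20q + 3q^2 = 0. The roots are q = -10/3 and q = 10; the profit-maximizing output is on the rising part of MC, so q* = 10.
Check: AVC at q = 10 is $54 ≤ P, so revenue covers variable cost.
Profit = P·q − TC = 154·10 − 779 = $761.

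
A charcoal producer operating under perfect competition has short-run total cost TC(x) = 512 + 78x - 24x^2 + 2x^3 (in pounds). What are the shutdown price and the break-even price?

Shutdown price = min AVC. AVC = 78 - 24x + 2x^2, with vertex at x = 6 and minimum £6.
ATC = 512/x + 78 - 24x + 2x^2. Setting dATC/dx = −512/x^2 − 24 + 4x = 0 gives x = 8 (since 4·8^3 − 24·8^2 = 512).
min ATC = 512/8 + 78 − 24·8 + 2·8^2 = £78. That is the break-even price.
For £6 ≤ P < £78 the firm produces at a loss; below £6 it shuts down.

Shutdown price = £6; break-even price = £78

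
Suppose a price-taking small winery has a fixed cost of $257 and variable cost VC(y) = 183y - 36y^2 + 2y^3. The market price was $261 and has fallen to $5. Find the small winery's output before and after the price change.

AVC = 183 - 36y + 2y^2, minimized at y = 9 where min AVC = $21. MC = 183 - 72y + 6y^2.
With P = $261 above the shutdown price, P = MC gives y = 13.
At P = $5 < min AVC = $21, price no longer covers variable cost at any output, so the firm shuts down: y = 0.

Output falls from 13 to 0 (the firm shuts down)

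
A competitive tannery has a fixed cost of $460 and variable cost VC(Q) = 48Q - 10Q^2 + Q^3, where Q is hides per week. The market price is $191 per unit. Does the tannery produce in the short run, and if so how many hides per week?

Produce at Q = 11

Variable cost is VC = 48Q - 10Q^2 + Q^3, so AVC = VC/Q = 48 - 10Q + Q^2 and MC = dTC/dQ = 48 - 20Q + 3Q^2.
The AVC parabola has its vertex at Q = 10/2 = 5, where AVC = 48 - 10·5 + 5^2 = $23.
P = $191 exceeds min AVC = $23, so the firm stays open.
Solving P = MC: -143 - 20Q + 3Q^2 = 0 ⇒ Q = -13/3 or 11. On the upward-sloping branch, Q* = 11.
Check: AVC at Q = 11 is $59 ≤ P, so revenue covers variable cost.
Profit = P·Q − TC = 191·11 − 1109 = $992.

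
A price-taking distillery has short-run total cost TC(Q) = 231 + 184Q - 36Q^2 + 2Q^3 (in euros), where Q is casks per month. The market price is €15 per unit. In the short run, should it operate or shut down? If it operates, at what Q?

Strip out fixed cost: VC = 184Q - 36Q^2 + 2Q^3. Then AVC = 184 - 36Q + 2Q^2 and MC = 184 - 72Q + 6Q^2.
AVC hits its minimum where MC = AVC, at Q = 9, giving min AVC = 184 - 36·9 + 2·9^2 = €22.
Since P = €15 < min AVC = €22, price fails to cover variable cost at any output.
Shutting down limits the loss to fixed cost, €231.

Shut down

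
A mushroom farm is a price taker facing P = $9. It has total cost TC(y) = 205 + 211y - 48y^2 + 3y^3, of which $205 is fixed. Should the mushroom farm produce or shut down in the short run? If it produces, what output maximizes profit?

Strip out fixed cost: VC = 211y - 48y^2 + 3y^3. Then AVC = 211 - 48y + 3y^2 and MC = 211 - 96y + 9y^2.
AVC is minimized where dAVC/dy = -48 + 6y = 0, at y = 8; min AVC = 211 - 48·8 + 3·8^2 = $19.
With P < min AVC ($9 < $19), every unit sold adds to the loss.
Best response: produce nothing and absorb the $205 fixed cost.

Shut down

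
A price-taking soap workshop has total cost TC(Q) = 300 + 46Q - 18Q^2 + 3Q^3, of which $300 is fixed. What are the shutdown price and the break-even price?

Shutdown price = $19; break-even price = $91

Shutdown price = min AVC. AVC = 46 - 18Q + 3Q^2, with vertex at Q = 3 and minimum $19.
ATC = 300/Q + 46 - 18Q + 3Q^2. Setting dATC/dQ = −300/Q^2 − 18 + 6Q = 0 gives Q = 5 (since 6·5^3 − 18·5^2 = 300).
min ATC = 300/5 + 46 − 18·5 + 3·5^2 = $91. That is the break-even price.
Between these two prices the firm operates at a loss; above $91 it earns a profit.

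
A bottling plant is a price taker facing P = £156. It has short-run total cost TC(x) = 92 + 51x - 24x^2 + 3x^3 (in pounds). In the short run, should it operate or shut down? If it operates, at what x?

From TC, MC = TC'(x) = 51 - 48x + 9x^2 and AVC = VC/x = 51 - 24x + 3x^2.
AVC hits its minimum where MC = AVC, at x = 4, giving min AVC = 51 - 24·4 + 3·4^2 = £3.
P = £156 exceeds min AVC = £3, so the firm stays open.
P = MC gives -105 - 48x + 9x^2 = 0, with roots -5/3 and 7. Take the larger (rising MC): x* = 7.
Check: AVC at x = 7 is £30 ≤ P, so revenue covers variable cost.
Profit = P·x − TC = 156·7 − 302 = £790.

Produce at x = 7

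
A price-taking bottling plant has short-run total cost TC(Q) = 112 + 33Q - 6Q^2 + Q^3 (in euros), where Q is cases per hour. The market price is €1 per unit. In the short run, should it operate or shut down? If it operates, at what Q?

Shut down

Strip out fixed cost: VC = 33Q - 6Q^2 + Q^3. Then AVC = 33 - 6Q + Q^2 and MC = 33 - 12Q + 3Q^2.
AVC hits its minimum where MC = AVC, at Q = 3, giving min AVC = 33 - 6·3 + 3^2 = €24.
With P < min AVC (€1 < €24), every unit sold adds to the loss.
Shutting down limits the loss to fixed cost, €112.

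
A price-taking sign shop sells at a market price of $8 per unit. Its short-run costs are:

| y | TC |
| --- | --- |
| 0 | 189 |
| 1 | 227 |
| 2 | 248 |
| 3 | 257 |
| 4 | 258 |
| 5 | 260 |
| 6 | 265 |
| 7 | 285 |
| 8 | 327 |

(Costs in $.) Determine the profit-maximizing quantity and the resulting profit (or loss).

Tabulate TR − TC: y=0: -189; y=1: -219; y=2: -232; y=3: -233; y=4: -226; y=5: -220; y=6: -217; y=7: -229; y=8: -263.
Profit is highest at y = 0. Equivalently, the lowest AVC in the table is 76/6 ≈ $12.67 at y = 6, and P = $8 falls below it — price never covers variable cost, so the firm shuts down and loses only its fixed cost.

y = 0 (shut down); profit = -$189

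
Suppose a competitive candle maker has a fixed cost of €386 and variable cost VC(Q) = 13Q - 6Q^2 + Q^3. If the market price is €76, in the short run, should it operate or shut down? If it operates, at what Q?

Strip out fixed cost: VC = 13Q - 6Q^2 + Q^3. Then AVC = 13 - 6Q + Q^2 and MC = 13 - 12Q + 3Q^2.
AVC hits its minimum where MC = AVC, at Q = 3, giving min AVC = 13 - 6·3 + 3^2 = €4.
Since P = €76 ≥ min AVC = €4, price covers variable cost and the firm should produce.
P = MC gives -63 - 12Q + 3Q^2 = 0, with roots -3 and 7. Take the larger (rising MC): Q* = 7.
Check: AVC at Q = 7 is €20 ≤ P, so revenue covers variable cost.
Profit = P·Q − TC = 76·7 − 526 = €6.

Produce at Q = 7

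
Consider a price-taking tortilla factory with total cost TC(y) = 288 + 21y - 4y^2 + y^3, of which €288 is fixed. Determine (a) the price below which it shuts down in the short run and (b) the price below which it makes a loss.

Shutdown price = €17; break-even price = €81

AVC = 21 - 4y + y^2; minimized at y = 2, giving min AVC = €17. That is the shutdown price.
ATC = 288/y + 21 - 4y + y^2. Setting dATC/dy = −288/y^2 − 4 + 2y = 0 gives y = 6 (since 2·6^3 − 4·6^2 = 288).
min ATC = 288/6 + 21 − 4·6 + 6^2 = €81. That is the break-even price.
Between these two prices the firm operates at a loss; above €81 it earns a profit.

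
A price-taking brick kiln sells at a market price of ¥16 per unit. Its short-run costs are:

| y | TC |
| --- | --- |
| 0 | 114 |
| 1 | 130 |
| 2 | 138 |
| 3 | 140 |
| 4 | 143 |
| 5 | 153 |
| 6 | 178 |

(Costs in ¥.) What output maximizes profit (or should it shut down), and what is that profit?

Compute π = P·y − TC at each output: y=0: -114; y=1: -114; y=2: -106; y=3: -92; y=4: -79; y=5: -73; y=6: -82.
Profit is maximized at y = 5. AVC there is 39/5 = ¥7.80 ≤ P, so producing beats shutting down (which would give -¥114).

y = 5; profit = -¥73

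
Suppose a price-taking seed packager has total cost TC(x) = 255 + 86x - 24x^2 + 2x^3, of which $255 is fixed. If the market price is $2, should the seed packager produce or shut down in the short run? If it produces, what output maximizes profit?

Shut down

Strip out fixed cost: VC = 86x - 24x^2 + 2x^3. Then AVC = 86 - 24x + 2x^2 and MC = 86 - 48x + 6x^2.
AVC is minimized where dAVC/dx = -24 + 4x = 0, at x = 6; min AVC = 86 - 24·6 + 2·6^2 = $14.
With P < min AVC ($2 < $14), every unit sold adds to the loss.
Shutting down limits the loss to fixed cost, $255.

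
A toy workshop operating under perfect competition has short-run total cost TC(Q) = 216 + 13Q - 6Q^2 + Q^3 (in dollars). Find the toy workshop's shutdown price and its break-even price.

Shutdown price = min AVC. AVC = 13 - 6Q + Q^2, with vertex at Q = 3 and minimum $4.
ATC = 216/Q + 13 - 6Q + Q^2. Setting dATC/dQ = −216/Q^2 − 6 + 2Q = 0 gives Q = 6 (since 2·6^3 − 6·6^2 = 216).
min ATC = 216/6 + 13 − 6·6 + 6^2 = $49. That is the break-even price.
Between these two prices the firm operates at a loss; above $49 it earns a profit.

Shutdown price = $4; break-even price = $49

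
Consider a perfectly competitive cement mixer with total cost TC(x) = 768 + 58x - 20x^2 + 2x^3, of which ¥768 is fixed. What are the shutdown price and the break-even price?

Shutdown price = min AVC. AVC = 58 - 20x + 2x^2, with vertex at x = 5 and minimum ¥8.
ATC = 768/x + 58 - 20x + 2x^2. Setting dATC/dx = −768/x^2 − 20 + 4x = 0 gives x = 8 (since 4·8^3 − 20·8^2 = 768).
min ATC = 768/8 + 58 − 20·8 + 2·8^2 = ¥122. That is the break-even price.
For ¥8 ≤ P < ¥122 the firm produces at a loss; below ¥8 it shuts down.

Shutdown price = ¥8; break-even price = ¥122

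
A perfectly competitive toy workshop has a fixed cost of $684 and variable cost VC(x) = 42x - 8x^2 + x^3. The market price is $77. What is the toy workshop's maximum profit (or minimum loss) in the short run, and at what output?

AVC = 42 - 8x + x^2; min AVC = $26 at x = 4. Since P = $77 ≥ min AVC, the firm produces.
With MC = 42 - 16x + 3x^2, P = MC on the upward-sloping part at x* = 7.
TR = 77·7 = 539. TC = 684 + 245 = 929. Profit = 539 − 929 = -$390.
Shutting down would mean losing the fixed cost of $684, so operating at a loss of $390 is better by $294.

Profit = -$390 at x = 7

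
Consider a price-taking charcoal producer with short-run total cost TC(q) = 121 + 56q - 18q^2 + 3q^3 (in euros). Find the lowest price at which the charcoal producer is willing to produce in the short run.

€29 per unit

The firm shuts down when price falls below the minimum of average variable cost. AVC = VC/q = 56 - 18q + 3q^2.
At the minimum of AVC, MC = AVC. MC = 56 - 36q + 9q^2; setting MC = AVC gives 6q^2 - 18q = 0, so q = 3. min AVC = 29.
For P < €29 the firm produces nothing.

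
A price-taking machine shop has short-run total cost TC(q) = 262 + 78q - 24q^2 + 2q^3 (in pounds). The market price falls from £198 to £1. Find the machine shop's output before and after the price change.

AVC = 78 - 24q + 2q^2, minimized at q = 6 where min AVC = £6. MC = 78 - 48q + 6q^2.
With P = £198 above the shutdown price, P = MC gives q = 10.
At P = £1 < min AVC = £6, price no longer covers variable cost at any output, so the firm shuts down: q = 0.

Output falls from 10 to 0 (the firm shuts down)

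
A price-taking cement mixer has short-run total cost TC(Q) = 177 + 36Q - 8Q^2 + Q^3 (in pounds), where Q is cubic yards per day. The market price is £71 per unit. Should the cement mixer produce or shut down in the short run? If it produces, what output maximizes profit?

Produce at Q = 7

From TC, MC = TC'(Q) = 36 - 16Q + 3Q^2 and AVC = VC/Q = 36 - 8Q + Q^2.
The AVC parabola has its vertex at Q = 8/2 = 4, where AVC = 36 - 8·4 + 4^2 = £20.
Since P = £71 ≥ min AVC = £20, price covers variable cost and the firm should produce.
P = MC gives -35 - 16Q + 3Q^2 = 0, with roots -5/3 and 7. Take the larger (rising MC): Q* = 7.
Check: AVC at Q = 7 is £29 ≤ P, so revenue covers variable cost.
Profit = P·Q − TC = 71·7 − 380 = £117.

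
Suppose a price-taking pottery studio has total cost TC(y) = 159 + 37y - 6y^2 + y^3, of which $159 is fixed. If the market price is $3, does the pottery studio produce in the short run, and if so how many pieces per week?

Variable cost is VC = 37y - 6y^2 + y^3, so AVC = VC/y = 37 - 6y + y^2 and MC = dTC/dy = 37 - 12y + 3y^2.
The AVC parabola has its vertex at y = 6/2 = 3, where AVC = 37 - 6·3 + 3^2 = $28.
Since P = $3 < min AVC = $28, price fails to cover variable cost at any output.
The firm minimizes its loss by shutting down and losing only its fixed cost of $159.

Shut down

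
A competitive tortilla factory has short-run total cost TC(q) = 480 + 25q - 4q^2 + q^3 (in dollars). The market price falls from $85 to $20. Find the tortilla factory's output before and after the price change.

Output falls from 6 to 0 (the firm shuts down)

AVC = 25 - 4q + q^2, minimized at q = 2 where min AVC = $21. MC = 25 - 8q + 3q^2.
With P = $85 above the shutdown price, P = MC gives q = 6.
At P = $20 < min AVC = $21, price no longer covers variable cost at any output, so the firm shuts down: q = 0.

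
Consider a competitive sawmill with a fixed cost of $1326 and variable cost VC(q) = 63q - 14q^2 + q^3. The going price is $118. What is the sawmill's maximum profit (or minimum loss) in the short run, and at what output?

AVC = 63 - 14q + q^2 has its minimum $14 at q = 7; price $118 clears that bar, so the firm operates.
With MC = 63 - 28q + 3q^2, P = MC on the upward-sloping part at q* = 11.
TR = 118·11 = 1298. TC = 1326 + 330 = 1656. Profit = 1298 − 1656 = -$358.
Shutting down would mean losing the fixed cost of $1326, so operating at a loss of $358 is better by $968.

Profit = -$358 at q = 11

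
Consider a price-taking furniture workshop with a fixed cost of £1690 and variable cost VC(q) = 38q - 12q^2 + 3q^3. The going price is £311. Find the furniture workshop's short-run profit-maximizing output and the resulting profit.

Profit = -£220 at q = 7

AVC = 38 - 12q + 3q^2 has its minimum £26 at q = 2; price £311 clears that bar, so the firm operates.
MC = 38 - 24q + 9q^2. Setting P = MC and taking the root on the rising branch gives q* = 7.
TR = 311·7 = 2177. TC = 1690 + 707 = 2397. Profit = 2177 − 2397 = -£220.
Shutting down would mean losing the fixed cost of £1690, so operating at a loss of £220 is better by £1470.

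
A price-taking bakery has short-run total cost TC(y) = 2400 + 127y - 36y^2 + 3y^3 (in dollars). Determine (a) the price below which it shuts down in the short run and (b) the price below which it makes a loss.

Shutdown price = min AVC. AVC = 127 - 36y + 3y^2, with vertex at y = 6 and minimum $19.
ATC = 2400/y + 127 - 36y + 3y^2. Setting dATC/dy = −2400/y^2 − 36 + 6y = 0 gives y = 10 (since 6·10^3 − 36·10^2 = 2400).
min ATC = 2400/10 + 127 − 36·10 + 3·10^2 = $307. That is the break-even price.
Between these two prices the firm operates at a loss; above $307 it earns a profit.

Shutdown price = $19; break-even price = $307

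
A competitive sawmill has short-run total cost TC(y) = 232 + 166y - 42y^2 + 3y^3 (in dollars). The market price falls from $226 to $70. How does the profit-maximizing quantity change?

Output falls from 10 to 8

MC = 166 - 84y + 9y^2; the shutdown threshold is min AVC = $19 (at y = 7).
At P = $226 ≥ min AVC, set P = MC on the rising branch: y = 10.
At P = $70 ≥ min AVC, set P = MC: y = 8. The firm stays open but cuts output.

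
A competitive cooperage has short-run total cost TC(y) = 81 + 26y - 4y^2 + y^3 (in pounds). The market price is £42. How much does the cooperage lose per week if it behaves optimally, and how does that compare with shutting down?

AVC = 26 - 4y + y^2 has its minimum £22 at y = 2; price £42 clears that bar, so the firm operates.
With MC = 26 - 8y + 3y^2, P = MC on the upward-sloping part at y* = 4.
TR = 42·4 = 168. TC = 81 + 104 = 185. Profit = 168 − 185 = -£17.
That loss of £17 beats the £81 the firm would lose by shutting down; producing recovers £64 of fixed cost.

Profit = -£17 at y = 4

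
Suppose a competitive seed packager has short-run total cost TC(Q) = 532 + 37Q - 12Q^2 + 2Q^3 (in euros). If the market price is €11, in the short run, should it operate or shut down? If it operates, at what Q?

Strip out fixed cost: VC = 37Q - 12Q^2 + 2Q^3. Then AVC = 37 - 12Q + 2Q^2 and MC = 37 - 24Q + 6Q^2.
The AVC parabola has its vertex at Q = 12/4 = 3, where AVC = 37 - 12·3 + 2·3^2 = €19.
P = €11 lies below min AVC = €19; no output level covers variable cost.
The firm minimizes its loss by shutting down and losing only its fixed cost of €532.

Shut down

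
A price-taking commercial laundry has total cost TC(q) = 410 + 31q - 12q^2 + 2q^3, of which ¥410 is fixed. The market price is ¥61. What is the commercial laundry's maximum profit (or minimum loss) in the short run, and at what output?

AVC = 31 - 12q + 2q^2; min AVC = ¥13 at q = 3. Since P = ¥61 ≥ min AVC, the firm produces.
With MC = 31 - 24q + 6q^2, P = MC on the upward-sloping part at q* = 5.
TR = 61·5 = 305. TC = 410 + 105 = 515. Profit = 305 − 515 = -¥210.
By producing, the firm covers all variable cost plus ¥200 of fixed cost; shutting down would lose the full ¥410.

Profit = -¥210 at q = 5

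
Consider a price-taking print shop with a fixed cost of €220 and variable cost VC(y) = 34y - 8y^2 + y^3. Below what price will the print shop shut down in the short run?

€18 per unit

The shutdown price is the minimum of AVC. VC = 34y - 8y^2 + y^3, so AVC = 34 - 8y + y^2.
dAVC/dy = -8 + 2y = 0 gives y = 4. min AVC = 34 - 8·4 + 4^2 = 18.
The firm shuts down for any P below €18.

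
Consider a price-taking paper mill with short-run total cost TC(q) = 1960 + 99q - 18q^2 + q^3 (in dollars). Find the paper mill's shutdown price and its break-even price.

AVC = 99 - 18q + q^2; minimized at q = 9, giving min AVC = $18. That is the shutdown price.
ATC = 1960/q + 99 - 18q + q^2. Setting dATC/dq = −1960/q^2 − 18 + 2q = 0 gives q = 14 (since 2·14^3 − 18·14^2 = 1960).
min ATC = 1960/14 + 99 − 18·14 + 14^2 = $183. That is the break-even price.
For $18 ≤ P < $183 the firm produces at a loss; below $18 it shuts down.

Shutdown price = $18; break-even price = $183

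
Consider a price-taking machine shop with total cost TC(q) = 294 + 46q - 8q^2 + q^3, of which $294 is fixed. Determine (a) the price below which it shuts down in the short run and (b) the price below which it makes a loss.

Shutdown price = min AVC. AVC = 46 - 8q + q^2, with vertex at q = 4 and minimum $30.
ATC = 294/q + 46 - 8q + q^2. Setting dATC/dq = −294/q^2 − 8 + 2q = 0 gives q = 7 (since 2·7^3 − 8·7^2 = 294).
min ATC = 294/7 + 46 − 8·7 + 7^2 = $81. That is the break-even price.
Between these two prices the firm operates at a loss; above $81 it earns a profit.

Shutdown price = $30; break-even price = $81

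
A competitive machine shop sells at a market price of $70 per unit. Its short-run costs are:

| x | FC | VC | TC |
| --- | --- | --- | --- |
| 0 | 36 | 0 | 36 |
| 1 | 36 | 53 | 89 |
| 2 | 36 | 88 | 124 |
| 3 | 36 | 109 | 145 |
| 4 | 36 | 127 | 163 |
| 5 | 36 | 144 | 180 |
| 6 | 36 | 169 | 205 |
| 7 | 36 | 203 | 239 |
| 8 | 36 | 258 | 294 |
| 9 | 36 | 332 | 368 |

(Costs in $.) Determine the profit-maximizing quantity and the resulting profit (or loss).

x = 8; profit = $266

Profit at each row (π = 70x − TC): x=0: -36; x=1: -19; x=2: 16; x=3: 65; x=4: 117; x=5: 170; x=6: 215; x=7: 251; x=8: 266; x=9: 262.
Profit is maximized at x = 8. AVC there is 258/8 = $32.25 ≤ P, so producing beats shutting down (which would give -$36).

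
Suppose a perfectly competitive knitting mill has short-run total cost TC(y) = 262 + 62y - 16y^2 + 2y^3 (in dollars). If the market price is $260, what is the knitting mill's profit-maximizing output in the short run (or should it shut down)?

Produce at y = 9

Variable cost is VC = 62y - 16y^2 + 2y^3, so AVC = VC/y = 62 - 16y + 2y^2 and MC = dTC/dy = 62 - 32y + 6y^2.
The AVC parabola has its vertex at y = 16/4 = 4, where AVC = 62 - 16·4 + 2·4^2 = $30.
P = $260 exceeds min AVC = $30, so the firm stays open.
Solving P = MC: -198 - 32y + 6y^2 = 0 ⇒ y = -11/3 or 9. On the upward-sloping branch, y* = 9.
Check: AVC at y = 9 is $80 ≤ P, so revenue covers variable cost.
Profit = P·y − TC = 260·9 − 982 = $1358.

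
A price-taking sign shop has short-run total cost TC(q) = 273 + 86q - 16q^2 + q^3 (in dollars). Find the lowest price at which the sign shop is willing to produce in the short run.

$22 per unit

The firm shuts down when price falls below the minimum of average variable cost. AVC = VC/q = 86 - 16q + q^2.
dAVC/dq = -16 + 2q = 0 gives q = 8. min AVC = 86 - 16·8 + 8^2 = 22.
The firm shuts down for any P below $22.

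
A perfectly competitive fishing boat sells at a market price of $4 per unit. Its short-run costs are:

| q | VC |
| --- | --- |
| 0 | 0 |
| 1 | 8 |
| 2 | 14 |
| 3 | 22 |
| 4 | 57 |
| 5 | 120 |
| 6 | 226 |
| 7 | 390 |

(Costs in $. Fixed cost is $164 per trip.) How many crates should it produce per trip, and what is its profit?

Profit at each row (π = 4q − TC): q=0: -164; q=1: -168; q=2: -170; q=3: -174; q=4: -205; q=5: -264; q=6: -366; q=7: -526.
Profit is highest at q = 0. Equivalently, the lowest AVC in the table is 14/2 ≈ $7 at q = 2, and P = $4 falls below it — price never covers variable cost, so the firm shuts down and loses only its fixed cost.

q = 0 (shut down); profit = -$164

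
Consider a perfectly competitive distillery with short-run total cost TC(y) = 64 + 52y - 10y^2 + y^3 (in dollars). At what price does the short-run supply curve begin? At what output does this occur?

The firm shuts down when price falls below the minimum of average variable cost. AVC = VC/y = 52 - 10y + y^2.
At the minimum of AVC, MC = AVC. MC = 52 - 20y + 3y^2; setting MC = AVC gives 2y^2 - 10y = 0, so y = 5. min AVC = 27.
So the shutdown price is $27.

$27 per unit, at y = 5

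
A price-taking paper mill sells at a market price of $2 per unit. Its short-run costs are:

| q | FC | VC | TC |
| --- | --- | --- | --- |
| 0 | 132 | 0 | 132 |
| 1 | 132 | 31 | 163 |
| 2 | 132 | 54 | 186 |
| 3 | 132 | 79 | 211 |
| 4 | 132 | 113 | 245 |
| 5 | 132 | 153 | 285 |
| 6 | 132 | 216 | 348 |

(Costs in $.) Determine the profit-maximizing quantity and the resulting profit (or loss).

q = 0 (shut down); profit = -$132

Profit at each row (π = 2q − TC): q=0: -132; q=1: -161; q=2: -182; q=3: -205; q=4: -237; q=5: -275; q=6: -336.
Profit is highest at q = 0. Equivalently, the lowest AVC in the table is 79/3 ≈ $26.33 at q = 3, and P = $2 falls below it — price never covers variable cost, so the firm shuts down and loses only its fixed cost.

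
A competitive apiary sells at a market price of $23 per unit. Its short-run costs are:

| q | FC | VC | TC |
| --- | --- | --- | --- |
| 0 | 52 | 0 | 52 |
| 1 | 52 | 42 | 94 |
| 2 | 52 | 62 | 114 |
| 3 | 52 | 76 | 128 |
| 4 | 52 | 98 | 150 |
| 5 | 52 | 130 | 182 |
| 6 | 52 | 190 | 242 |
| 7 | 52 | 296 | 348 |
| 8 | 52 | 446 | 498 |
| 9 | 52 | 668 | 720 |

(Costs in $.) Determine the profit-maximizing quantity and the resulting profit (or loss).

Tabulate TR − TC: q=0: -52; q=1: -71; q=2: -68; q=3: -59; q=4: -58; q=5: -67; q=6: -104; q=7: -187; q=8: -314; q=9: -513.
Profit is highest at q = 0. Equivalently, the lowest AVC in the table is 98/4 ≈ $24.50 at q = 4, and P = $23 falls below it — price never covers variable cost, so the firm shuts down and loses only its fixed cost.

q = 0 (shut down); profit = -$52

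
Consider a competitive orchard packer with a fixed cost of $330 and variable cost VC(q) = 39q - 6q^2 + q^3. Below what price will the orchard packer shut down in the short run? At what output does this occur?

The shutdown price is the minimum of AVC. VC = 39q - 6q^2 + q^3, so AVC = 39 - 6q + q^2.
At the minimum of AVC, MC = AVC. MC = 39 - 12q + 3q^2; setting MC = AVC gives 2q^2 - 6q = 0, so q = 3. min AVC = 30.
The firm shuts down for any P below $30.

$30 per unit, at q = 3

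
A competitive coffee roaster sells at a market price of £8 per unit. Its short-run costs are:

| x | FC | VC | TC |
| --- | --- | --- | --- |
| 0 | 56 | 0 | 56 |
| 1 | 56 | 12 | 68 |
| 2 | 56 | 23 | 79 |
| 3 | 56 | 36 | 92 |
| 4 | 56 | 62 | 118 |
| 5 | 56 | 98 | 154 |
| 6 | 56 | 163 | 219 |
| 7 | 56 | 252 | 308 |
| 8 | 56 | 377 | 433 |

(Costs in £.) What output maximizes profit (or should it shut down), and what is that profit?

x = 0 (shut down); profit = -£56

Tabulate TR − TC: x=0: -56; x=1: -60; x=2: -63; x=3: -68; x=4: -86; x=5: -114; x=6: -171; x=7: -252; x=8: -369.
Profit is highest at x = 0. Equivalently, the lowest AVC in the table is 23/2 ≈ £11.50 at x = 2, and P = £8 falls below it — price never covers variable cost, so the firm shuts down and loses only its fixed cost.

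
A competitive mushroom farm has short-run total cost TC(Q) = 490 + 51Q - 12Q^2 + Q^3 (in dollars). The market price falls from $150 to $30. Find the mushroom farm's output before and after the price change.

AVC = 51 - 12Q + Q^2, minimized at Q = 6 where min AVC = $15. MC = 51 - 24Q + 3Q^2.
At P = $150 ≥ min AVC, set P = MC on the rising branch: Q = 11.
At P = $30 ≥ min AVC, set P = MC: Q = 7. The firm stays open but cuts output.

Output falls from 11 to 7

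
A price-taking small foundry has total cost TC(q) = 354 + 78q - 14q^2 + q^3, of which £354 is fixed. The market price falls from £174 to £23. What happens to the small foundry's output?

Output falls from 12 to 0 (the firm shuts down)

MC = 78 - 28q + 3q^2; the shutdown threshold is min AVC = £29 (at q = 7).
With P = £174 above the shutdown price, P = MC gives q = 12.
At P = £23 < min AVC = £29, price no longer covers variable cost at any output, so the firm shuts down: q = 0.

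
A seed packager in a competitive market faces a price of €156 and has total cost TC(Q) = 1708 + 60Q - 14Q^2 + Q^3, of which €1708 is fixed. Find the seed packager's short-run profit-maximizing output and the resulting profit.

AVC = 60 - 14Q + Q^2 has its minimum €11 at Q = 7; price €156 clears that bar, so the firm operates.
MC = 60 - 28Q + 3Q^2. Setting P = MC and taking the root on the rising branch gives Q* = 12.
TR = 156·12 = 1872. TC = 1708 + 432 = 2140. Profit = 1872 − 2140 = -€268.
By producing, the firm covers all variable cost plus €1440 of fixed cost; shutting down would lose the full €1708.

Profit = -€268 at Q = 12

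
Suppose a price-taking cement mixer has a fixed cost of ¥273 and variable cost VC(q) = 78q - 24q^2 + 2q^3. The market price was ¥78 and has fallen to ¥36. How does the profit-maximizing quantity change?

AVC = 78 - 24q + 2q^2, minimized at q = 6 where min AVC = ¥6. MC = 78 - 48q + 6q^2.
At P = ¥78 ≥ min AVC, set P = MC on the rising branch: q = 8.
At P = ¥36 ≥ min AVC, set P = MC: q = 7. The firm stays open but cuts output.

Output falls from 8 to 7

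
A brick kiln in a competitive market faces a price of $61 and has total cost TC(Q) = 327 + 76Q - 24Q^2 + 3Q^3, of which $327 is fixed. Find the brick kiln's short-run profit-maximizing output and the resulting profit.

Profit = -$177 at Q = 5

AVC = 76 - 24Q + 3Q^2 has its minimum $28 at Q = 4; price $61 clears that bar, so the firm operates.
With MC = 76 - 48Q + 9Q^2, P = MC on the upward-sloping part at Q* = 5.
TR = 61·5 = 305. TC = 327 + 155 = 482. Profit = 305 − 482 = -$177.
That loss of $177 beats the $327 the firm would lose by shutting down; producing recovers $150 of fixed cost.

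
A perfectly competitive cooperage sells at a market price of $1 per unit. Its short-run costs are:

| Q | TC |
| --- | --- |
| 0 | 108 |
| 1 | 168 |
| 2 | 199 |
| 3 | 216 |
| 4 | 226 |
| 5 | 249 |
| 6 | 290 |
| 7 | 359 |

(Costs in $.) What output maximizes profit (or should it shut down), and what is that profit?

Profit at each row (π = 1Q − TC): Q=0: -108; Q=1: -167; Q=2: -197; Q=3: -213; Q=4: -222; Q=5: -244; Q=6: -284; Q=7: -352.
Profit is highest at Q = 0. Equivalently, the lowest AVC in the table is 141/5 ≈ $28.20 at Q = 5, and P = $1 falls below it — price never covers variable cost, so the firm shuts down and loses only its fixed cost.

Q = 0 (shut down); profit = -$108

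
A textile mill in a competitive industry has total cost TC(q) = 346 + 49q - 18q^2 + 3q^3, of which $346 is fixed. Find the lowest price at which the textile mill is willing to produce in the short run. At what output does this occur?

$22 per unit, at q = 3

Short-run supply begins at min AVC. From VC = 49q - 18q^2 + 3q^3, AVC = 49 - 18q + 3q^2.
At the minimum of AVC, MC = AVC. MC = 49 - 36q + 9q^2; setting MC = AVC gives 6q^2 - 18q = 0, so q = 3. min AVC = 22.
For P < $22 the firm produces nothing.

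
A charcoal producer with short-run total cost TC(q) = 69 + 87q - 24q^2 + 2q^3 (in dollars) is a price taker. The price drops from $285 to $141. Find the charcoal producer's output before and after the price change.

AVC = 87 - 24q + 2q^2, minimized at q = 6 where min AVC = $15. MC = 87 - 48q + 6q^2.
At P = $285 ≥ min AVC, set P = MC on the rising branch: q = 11.
At P = $141 ≥ min AVC, set P = MC: q = 9. The firm stays open but cuts output.

Output falls from 11 to 9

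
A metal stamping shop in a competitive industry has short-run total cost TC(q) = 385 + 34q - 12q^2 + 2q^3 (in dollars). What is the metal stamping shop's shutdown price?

The firm shuts down when price falls below the minimum of average variable cost. AVC = VC/q = 34 - 12q + 2q^2.
At the minimum of AVC, MC = AVC. MC = 34 - 24q + 6q^2; setting MC = AVC gives 4q^2 - 12q = 0, so q = 3. min AVC = 16.
So the shutdown price is $16.

$16 per unit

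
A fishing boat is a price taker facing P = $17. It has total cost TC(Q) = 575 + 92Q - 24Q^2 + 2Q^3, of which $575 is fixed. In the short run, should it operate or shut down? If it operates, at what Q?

Shut down

Strip out fixed cost: VC = 92Q - 24Q^2 + 2Q^3. Then AVC = 92 - 24Q + 2Q^2 and MC = 92 - 48Q + 6Q^2.
The AVC parabola has its vertex at Q = 24/4 = 6, where AVC = 92 - 24·6 + 2·6^2 = $20.
With P < min AVC ($17 < $20), every unit sold adds to the loss.
The firm minimizes its loss by shutting down and losing only its fixed cost of $575.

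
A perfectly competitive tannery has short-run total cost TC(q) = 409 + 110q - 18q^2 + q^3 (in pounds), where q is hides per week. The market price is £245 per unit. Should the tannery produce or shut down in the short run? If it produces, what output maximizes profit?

Produce at q = 15

From TC, MC = TC'(q) = 110 - 36q + 3q^2 and AVC = VC/q = 110 - 18q + q^2.
The AVC parabola has its vertex at q = 18/2 = 9, where AVC = 110 - 18·9 + 9^2 = £29.
Because £245 ≥ £29, revenue can cover variable cost; the firm operates.
P = MC gives -135 - 36q + 3q^2 = 0, with roots -3 and 15. Take the larger (rising MC): q* = 15.
Check: AVC at q = 15 is £65 ≤ P, so revenue covers variable cost.
Profit = P·q − TC = 245·15 − 1384 = £2291.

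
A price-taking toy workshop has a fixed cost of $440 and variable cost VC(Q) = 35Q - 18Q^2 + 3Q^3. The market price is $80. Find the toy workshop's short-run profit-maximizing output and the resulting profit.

Profit = -$140 at Q = 5

AVC = 35 - 18Q + 3Q^2; min AVC = $8 at Q = 3. Since P = $80 ≥ min AVC, the firm produces.
MC = 35 - 36Q + 9Q^2. Setting P = MC and taking the root on the rising branch gives Q* = 5.
TR = 80·5 = 400. TC = 440 + 100 = 540. Profit = 400 − 540 = -$140.
Shutting down would mean losing the fixed cost of $440, so operating at a loss of $140 is better by $300.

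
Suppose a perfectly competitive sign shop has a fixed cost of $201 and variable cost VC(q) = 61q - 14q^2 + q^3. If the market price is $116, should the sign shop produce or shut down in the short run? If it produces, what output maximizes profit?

Strip out fixed cost: VC = 61q - 14q^2 + q^3. Then AVC = 61 - 14q + q^2 and MC = 61 - 28q + 3q^2.
AVC hits its minimum where MC = AVC, at q = 7, giving min AVC = 61 - 14·7 + 7^2 = $12.
Since P = $116 ≥ min AVC = $12, price covers variable cost and the firm should produce.
Set P = MC: 116 = 61 - 28q + 3q^2 → -55 - 28q + 3q^2 = 0. The roots are q = -5/3 and q = 11; the profit-maximizing output is on the rising part of MC, so q* = 11.
Check: AVC at q = 11 is $28 ≤ P, so revenue covers variable cost.
Profit = P·q − TC = 116·11 − 509 = $767.

Produce at q = 11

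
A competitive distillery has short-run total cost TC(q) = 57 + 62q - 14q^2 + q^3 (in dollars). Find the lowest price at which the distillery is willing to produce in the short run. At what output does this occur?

$13 per unit, at q = 7

Short-run supply begins at min AVC. From VC = 62q - 14q^2 + q^3, AVC = 62 - 14q + q^2.
At the minimum of AVC, MC = AVC. MC = 62 - 28q + 3q^2; setting MC = AVC gives 2q^2 - 14q = 0, so q = 7. min AVC = 13.
For P < $13 the firm produces nothing.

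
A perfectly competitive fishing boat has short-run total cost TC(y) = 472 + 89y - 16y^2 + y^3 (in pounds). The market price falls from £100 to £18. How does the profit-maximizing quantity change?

AVC = 89 - 16y + y^2, minimized at y = 8 where min AVC = £25. MC = 89 - 32y + 3y^2.
With P = £100 above the shutdown price, P = MC gives y = 11.
At P = £18 < min AVC = £25, price no longer covers variable cost at any output, so the firm shuts down: y = 0.

Output falls from 11 to 0 (the firm shuts down)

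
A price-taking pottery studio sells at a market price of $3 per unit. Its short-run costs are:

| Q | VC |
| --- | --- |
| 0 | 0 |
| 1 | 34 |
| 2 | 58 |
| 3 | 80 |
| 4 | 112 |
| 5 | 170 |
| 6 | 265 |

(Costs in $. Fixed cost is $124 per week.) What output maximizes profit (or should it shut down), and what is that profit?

Q = 0 (shut down); profit = -$124

Tabulate TR − TC: Q=0: -124; Q=1: -155; Q=2: -176; Q=3: -195; Q=4: -224; Q=5: -279; Q=6: -371.
Profit is highest at Q = 0. Equivalently, the lowest AVC in the table is 80/3 ≈ $26.67 at Q = 3, and P = $3 falls below it — price never covers variable cost, so the firm shuts down and loses only its fixed cost.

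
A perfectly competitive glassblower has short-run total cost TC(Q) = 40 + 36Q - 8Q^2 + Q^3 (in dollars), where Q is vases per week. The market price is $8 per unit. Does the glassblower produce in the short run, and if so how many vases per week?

Shut down

Strip out fixed cost: VC = 36Q - 8Q^2 + Q^3. Then AVC = 36 - 8Q + Q^2 and MC = 36 - 16Q + 3Q^2.
The AVC parabola has its vertex at Q = 8/2 = 4, where AVC = 36 - 8·4 + 4^2 = $20.
With P < min AVC ($8 < $20), every unit sold adds to the loss.
Shutting down limits the loss to fixed cost, $40.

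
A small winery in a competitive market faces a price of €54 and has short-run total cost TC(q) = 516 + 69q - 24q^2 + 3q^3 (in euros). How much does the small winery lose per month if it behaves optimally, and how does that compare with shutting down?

Profit = -€366 at q = 5

AVC = 69 - 24q + 3q^2; min AVC = €21 at q = 4. Since P = €54 ≥ min AVC, the firm produces.
MC = 69 - 48q + 9q^2. Setting P = MC and taking the root on the rising branch gives q* = 5.
TR = 54·5 = 270. TC = 516 + 120 = 636. Profit = 270 − 636 = -€366.
By producing, the firm covers all variable cost plus €150 of fixed cost; shutting down would lose the full €516.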